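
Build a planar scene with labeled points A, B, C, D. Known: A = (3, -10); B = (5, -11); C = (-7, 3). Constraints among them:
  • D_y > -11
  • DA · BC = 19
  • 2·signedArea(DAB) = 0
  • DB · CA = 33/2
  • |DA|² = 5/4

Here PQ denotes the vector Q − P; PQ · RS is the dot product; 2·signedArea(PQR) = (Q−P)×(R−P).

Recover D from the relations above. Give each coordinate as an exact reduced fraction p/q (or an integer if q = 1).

1. D_x = 4  [2·signedArea(DAB) = 0 ∩ DB · CA = 33/2]
2. D_y = -21/2  [2·signedArea(DAB) = 0 ∩ DB · CA = 33/2]
   → D = (4, -21/2)

D = (4, -21/2)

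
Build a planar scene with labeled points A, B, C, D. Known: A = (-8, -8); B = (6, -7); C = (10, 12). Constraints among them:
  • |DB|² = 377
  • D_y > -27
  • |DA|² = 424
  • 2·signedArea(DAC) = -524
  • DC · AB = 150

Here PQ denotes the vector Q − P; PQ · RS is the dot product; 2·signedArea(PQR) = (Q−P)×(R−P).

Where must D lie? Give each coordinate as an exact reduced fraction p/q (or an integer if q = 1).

D = (2, -26)

1. D_x = 2  [2·signedArea(DAC) = -524 ∩ DC · AB = 150]
2. D_y = -26  [2·signedArea(DAC) = -524 ∩ DC · AB = 150]
   → D = (2, -26)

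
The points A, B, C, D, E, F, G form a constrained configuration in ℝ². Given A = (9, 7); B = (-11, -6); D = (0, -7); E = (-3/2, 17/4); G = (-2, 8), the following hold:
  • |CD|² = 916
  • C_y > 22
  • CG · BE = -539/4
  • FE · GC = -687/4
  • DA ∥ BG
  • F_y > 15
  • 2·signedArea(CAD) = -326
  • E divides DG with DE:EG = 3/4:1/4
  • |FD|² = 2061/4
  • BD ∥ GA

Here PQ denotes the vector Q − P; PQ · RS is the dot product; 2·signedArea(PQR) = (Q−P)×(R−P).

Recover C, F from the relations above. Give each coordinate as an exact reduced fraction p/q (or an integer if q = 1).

1. C_x = -4  [CG · BE = -539/4 ∩ 2·signedArea(CAD) = -326]
2. C_y = 23  [CG · BE = -539/4 ∩ 2·signedArea(CAD) = -326]
   → C = (-4, 23)
3. F_x = -3  [line 2·x + -15·y + 477/2 = 0 ∩ |FD|² = 2061/4]
4. F_y = 31/2  [line 2·x + -15·y + 477/2 = 0 ∩ |FD|² = 2061/4]
   → F = (-3, 31/2)

C = (-4, 23)
F = (-3, 31/2)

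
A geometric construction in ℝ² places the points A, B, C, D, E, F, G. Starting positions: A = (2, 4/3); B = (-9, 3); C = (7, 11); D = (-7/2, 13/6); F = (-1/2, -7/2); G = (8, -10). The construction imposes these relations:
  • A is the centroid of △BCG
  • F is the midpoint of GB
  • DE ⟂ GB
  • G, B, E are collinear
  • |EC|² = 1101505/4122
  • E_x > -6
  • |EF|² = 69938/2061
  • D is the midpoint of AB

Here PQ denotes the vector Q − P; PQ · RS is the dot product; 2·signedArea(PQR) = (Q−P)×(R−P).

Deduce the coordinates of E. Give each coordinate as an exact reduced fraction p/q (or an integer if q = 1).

E = (-7045/1374, 53/1374)

1. E_x = -7045/1374  [G, B, E are collinear ∩ DE ⟂ GB]
2. E_y = 53/1374  [G, B, E are collinear ∩ DE ⟂ GB]
   → E = (-7045/1374, 53/1374)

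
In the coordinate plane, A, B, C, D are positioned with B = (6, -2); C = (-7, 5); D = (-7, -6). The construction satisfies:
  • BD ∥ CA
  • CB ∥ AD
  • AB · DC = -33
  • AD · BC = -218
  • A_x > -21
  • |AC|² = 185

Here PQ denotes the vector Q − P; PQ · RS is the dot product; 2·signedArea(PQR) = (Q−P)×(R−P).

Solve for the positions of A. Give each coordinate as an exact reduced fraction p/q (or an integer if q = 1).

A = (-20, 1)

1. A_x = -20  [CB ∥ AD ∩ BD ∥ CA]
2. A_y = 1  [CB ∥ AD ∩ BD ∥ CA]
   → A = (-20, 1)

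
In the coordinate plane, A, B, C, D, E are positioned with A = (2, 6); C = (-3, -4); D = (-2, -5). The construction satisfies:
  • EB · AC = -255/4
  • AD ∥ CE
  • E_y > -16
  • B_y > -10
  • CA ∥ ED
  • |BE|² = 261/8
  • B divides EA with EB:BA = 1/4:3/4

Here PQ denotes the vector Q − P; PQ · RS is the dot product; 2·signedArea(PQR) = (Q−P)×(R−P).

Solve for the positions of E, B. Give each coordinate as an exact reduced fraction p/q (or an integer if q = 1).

1. E_x = -7  [CA ∥ ED ∩ AD ∥ CE]
2. E_y = -15  [CA ∥ ED ∩ AD ∥ CE]
   → E = (-7, -15)
3. B_x = -19/4  [B divides EA with EB:BA = 1/4:3/4]
4. B_y = -39/4  [B divides EA with EB:BA = 1/4:3/4]
   → B = (-19/4, -39/4)

B = (-19/4, -39/4)
E = (-7, -15)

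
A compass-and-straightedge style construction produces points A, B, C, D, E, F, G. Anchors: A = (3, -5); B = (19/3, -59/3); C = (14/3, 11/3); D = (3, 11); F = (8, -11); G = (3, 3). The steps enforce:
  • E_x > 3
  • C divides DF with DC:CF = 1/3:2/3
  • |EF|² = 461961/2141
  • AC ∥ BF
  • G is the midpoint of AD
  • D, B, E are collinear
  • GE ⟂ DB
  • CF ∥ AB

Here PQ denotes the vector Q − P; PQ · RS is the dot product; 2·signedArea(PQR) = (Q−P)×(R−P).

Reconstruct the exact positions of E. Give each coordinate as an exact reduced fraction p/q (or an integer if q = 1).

E = (8263/2141, 6623/2141)

1. E_x = 8263/2141  [D, B, E are collinear ∩ GE ⟂ DB]
2. E_y = 6623/2141  [D, B, E are collinear ∩ GE ⟂ DB]
   → E = (8263/2141, 6623/2141)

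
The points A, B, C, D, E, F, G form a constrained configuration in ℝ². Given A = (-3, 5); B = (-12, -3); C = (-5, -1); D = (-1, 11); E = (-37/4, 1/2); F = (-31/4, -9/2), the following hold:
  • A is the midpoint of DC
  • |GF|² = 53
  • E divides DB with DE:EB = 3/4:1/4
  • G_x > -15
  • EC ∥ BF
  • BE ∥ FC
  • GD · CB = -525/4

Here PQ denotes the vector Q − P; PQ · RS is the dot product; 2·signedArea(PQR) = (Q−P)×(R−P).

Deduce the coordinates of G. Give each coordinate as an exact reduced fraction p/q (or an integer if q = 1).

G = (-59/4, -13/2)

1. G_x = -59/4  [line 7·x + 2·y + 465/4 = 0 ∩ |GF|² = 53]
2. G_y = -13/2  [line 7·x + 2·y + 465/4 = 0 ∩ |GF|² = 53]
   → G = (-59/4, -13/2)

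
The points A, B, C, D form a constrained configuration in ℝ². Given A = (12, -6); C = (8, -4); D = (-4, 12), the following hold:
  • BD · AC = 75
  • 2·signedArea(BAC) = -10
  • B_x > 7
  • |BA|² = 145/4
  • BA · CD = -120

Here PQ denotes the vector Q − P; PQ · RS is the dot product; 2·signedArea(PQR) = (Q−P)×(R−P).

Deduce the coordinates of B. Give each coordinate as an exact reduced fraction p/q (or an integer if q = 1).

B = (8, -3/2)

1. B_x = 8  [2·signedArea(BAC) = -10 ∩ BD · AC = 75]
2. B_y = -3/2  [2·signedArea(BAC) = -10 ∩ BD · AC = 75]
   → B = (8, -3/2)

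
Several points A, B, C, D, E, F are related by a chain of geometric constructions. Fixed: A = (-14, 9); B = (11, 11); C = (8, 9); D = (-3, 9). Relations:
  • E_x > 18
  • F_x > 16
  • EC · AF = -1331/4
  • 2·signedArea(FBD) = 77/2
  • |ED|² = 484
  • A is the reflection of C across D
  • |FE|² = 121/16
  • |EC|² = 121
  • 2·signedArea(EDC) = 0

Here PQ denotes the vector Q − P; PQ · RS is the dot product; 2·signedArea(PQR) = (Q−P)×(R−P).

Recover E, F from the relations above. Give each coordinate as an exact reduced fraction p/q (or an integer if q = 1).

E = (19, 9)
F = (65/4, 9)

1. E_y = 9  [2·signedArea(EDC) = 0]
2. E_x = 19  [|ED|² = 484]
   → E = (19, 9)
3. F_x = 65/4  [2·signedArea(FBD) = 77/2 ∩ EC · AF = -1331/4]
4. F_y = 9  [2·signedArea(FBD) = 77/2 ∩ EC · AF = -1331/4]
   → F = (65/4, 9)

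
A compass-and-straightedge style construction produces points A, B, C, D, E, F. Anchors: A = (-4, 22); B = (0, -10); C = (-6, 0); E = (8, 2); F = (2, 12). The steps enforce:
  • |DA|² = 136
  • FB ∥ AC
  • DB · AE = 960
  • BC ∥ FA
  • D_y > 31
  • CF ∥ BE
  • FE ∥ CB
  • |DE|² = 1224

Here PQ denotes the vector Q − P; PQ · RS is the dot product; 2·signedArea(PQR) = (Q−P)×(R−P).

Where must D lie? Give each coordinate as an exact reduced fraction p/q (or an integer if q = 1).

1. D_x = -10  [line -12·x + 20·y + -760 = 0 ∩ |DA|² = 136]
2. D_y = 32  [line -12·x + 20·y + -760 = 0 ∩ |DA|² = 136]
   → D = (-10, 32)

D = (-10, 32)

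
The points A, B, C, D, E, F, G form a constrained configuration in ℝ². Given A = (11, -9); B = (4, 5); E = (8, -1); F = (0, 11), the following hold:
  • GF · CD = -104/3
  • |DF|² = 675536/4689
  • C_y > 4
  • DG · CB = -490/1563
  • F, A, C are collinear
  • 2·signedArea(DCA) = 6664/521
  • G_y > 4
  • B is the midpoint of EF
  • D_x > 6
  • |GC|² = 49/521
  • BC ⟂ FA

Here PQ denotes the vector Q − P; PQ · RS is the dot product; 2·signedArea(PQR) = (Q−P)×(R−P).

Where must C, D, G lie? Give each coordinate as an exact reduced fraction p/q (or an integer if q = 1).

1. C_x = 1804/521  [F, A, C are collinear ∩ BC ⟂ FA]
2. C_y = 2451/521  [F, A, C are collinear ∩ BC ⟂ FA]
   → C = (1804/521, 2451/521)
3. D_x = 3380/521  [line 7140/521·x + 3927/521·y + -49861/521 = 0 ∩ |DF|² = 675536/4689]
4. D_y = 1409/1563  [line 7140/521·x + 3927/521·y + -49861/521 = 0 ∩ |DF|² = 675536/4689]
   → D = (3380/521, 1409/1563)
5. G_x = 1944/521  [DG · CB = -490/1563 ∩ GF · CD = -104/3]
6. G_y = 2528/521  [DG · CB = -490/1563 ∩ GF · CD = -104/3]
   → G = (1944/521, 2528/521)

C = (1804/521, 2451/521)
D = (3380/521, 1409/1563)
G = (1944/521, 2528/521)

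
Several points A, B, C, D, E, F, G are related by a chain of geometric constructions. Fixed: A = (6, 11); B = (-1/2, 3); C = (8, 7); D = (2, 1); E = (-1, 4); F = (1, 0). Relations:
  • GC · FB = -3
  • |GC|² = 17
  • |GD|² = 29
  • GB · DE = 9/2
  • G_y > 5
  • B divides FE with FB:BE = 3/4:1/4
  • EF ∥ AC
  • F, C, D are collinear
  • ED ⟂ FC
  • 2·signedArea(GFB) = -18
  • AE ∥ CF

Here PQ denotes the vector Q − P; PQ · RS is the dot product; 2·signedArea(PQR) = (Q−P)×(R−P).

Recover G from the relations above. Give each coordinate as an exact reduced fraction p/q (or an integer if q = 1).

G = (4, 6)

1. G_x = 4  [2·signedArea(GFB) = -18 ∩ GC · FB = -3]
2. G_y = 6  [2·signedArea(GFB) = -18 ∩ GC · FB = -3]
   → G = (4, 6)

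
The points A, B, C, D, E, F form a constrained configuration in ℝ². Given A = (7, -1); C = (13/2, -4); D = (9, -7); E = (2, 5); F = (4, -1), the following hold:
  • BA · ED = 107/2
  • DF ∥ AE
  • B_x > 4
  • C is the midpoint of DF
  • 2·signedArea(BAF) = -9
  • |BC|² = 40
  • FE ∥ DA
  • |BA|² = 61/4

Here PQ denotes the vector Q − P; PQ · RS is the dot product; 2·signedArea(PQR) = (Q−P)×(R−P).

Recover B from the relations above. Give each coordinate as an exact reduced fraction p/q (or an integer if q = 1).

1. B_x = 9/2  [BA · ED = 107/2 ∩ 2·signedArea(BAF) = -9]
2. B_y = 2  [BA · ED = 107/2 ∩ 2·signedArea(BAF) = -9]
   → B = (9/2, 2)

B = (9/2, 2)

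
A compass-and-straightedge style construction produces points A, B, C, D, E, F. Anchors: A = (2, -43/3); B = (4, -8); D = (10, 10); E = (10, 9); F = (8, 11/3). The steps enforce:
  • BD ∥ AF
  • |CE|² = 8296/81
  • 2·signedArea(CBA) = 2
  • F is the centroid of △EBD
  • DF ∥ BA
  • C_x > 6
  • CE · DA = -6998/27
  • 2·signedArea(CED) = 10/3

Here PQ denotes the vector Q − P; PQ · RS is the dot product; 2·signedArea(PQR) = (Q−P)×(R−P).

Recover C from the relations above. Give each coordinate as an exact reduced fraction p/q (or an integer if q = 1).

C = (20/3, -5/9)

1. C_x = 20/3  [2·signedArea(CBA) = 2 ∩ 2·signedArea(CED) = 10/3]
2. C_y = -5/9  [2·signedArea(CBA) = 2 ∩ 2·signedArea(CED) = 10/3]
   → C = (20/3, -5/9)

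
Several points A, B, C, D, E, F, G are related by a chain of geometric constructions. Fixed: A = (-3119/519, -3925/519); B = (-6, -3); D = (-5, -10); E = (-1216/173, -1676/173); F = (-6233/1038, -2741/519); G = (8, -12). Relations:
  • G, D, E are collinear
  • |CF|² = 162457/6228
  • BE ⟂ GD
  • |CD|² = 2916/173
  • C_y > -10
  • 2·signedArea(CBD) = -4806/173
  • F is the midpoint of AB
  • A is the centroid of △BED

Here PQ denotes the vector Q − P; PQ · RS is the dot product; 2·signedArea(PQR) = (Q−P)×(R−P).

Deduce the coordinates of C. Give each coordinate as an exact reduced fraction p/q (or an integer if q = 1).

C = (-1567/173, -1622/173)

1. C_x = -1567/173  [line 7·x + 1·y + 12591/173 = 0 ∩ |CD|² = 2916/173]
2. C_y = -1622/173  [line 7·x + 1·y + 12591/173 = 0 ∩ |CD|² = 2916/173]
   → C = (-1567/173, -1622/173)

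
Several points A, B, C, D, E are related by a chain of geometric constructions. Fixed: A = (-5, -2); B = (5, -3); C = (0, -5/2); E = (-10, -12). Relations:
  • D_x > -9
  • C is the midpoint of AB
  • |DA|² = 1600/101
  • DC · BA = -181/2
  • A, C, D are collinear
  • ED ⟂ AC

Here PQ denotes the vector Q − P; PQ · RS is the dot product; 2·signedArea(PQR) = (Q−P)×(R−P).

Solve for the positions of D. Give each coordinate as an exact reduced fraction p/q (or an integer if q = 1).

1. D_x = -905/101  [A, C, D are collinear ∩ ED ⟂ AC]
2. D_y = -162/101  [A, C, D are collinear ∩ ED ⟂ AC]
   → D = (-905/101, -162/101)

D = (-905/101, -162/101)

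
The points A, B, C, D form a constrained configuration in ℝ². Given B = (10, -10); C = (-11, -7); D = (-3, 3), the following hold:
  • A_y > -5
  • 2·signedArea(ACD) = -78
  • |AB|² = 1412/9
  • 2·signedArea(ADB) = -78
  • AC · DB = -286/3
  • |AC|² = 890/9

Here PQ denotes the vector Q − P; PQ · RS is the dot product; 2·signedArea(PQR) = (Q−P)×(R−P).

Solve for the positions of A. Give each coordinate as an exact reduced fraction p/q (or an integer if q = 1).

A = (-4/3, -14/3)

1. A_x = -4/3  [2·signedArea(ADB) = -78 ∩ 2·signedArea(ACD) = -78]
2. A_y = -14/3  [2·signedArea(ADB) = -78 ∩ 2·signedArea(ACD) = -78]
   → A = (-4/3, -14/3)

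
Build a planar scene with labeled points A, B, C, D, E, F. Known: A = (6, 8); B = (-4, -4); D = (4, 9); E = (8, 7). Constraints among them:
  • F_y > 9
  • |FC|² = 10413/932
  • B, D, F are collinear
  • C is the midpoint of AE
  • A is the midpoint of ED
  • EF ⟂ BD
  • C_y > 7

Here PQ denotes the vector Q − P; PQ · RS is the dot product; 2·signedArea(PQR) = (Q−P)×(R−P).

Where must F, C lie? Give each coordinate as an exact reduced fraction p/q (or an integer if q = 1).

C = (7, 15/2)
F = (980/233, 2175/233)

1. F_x = 980/233  [B, D, F are collinear ∩ EF ⟂ BD]
2. F_y = 2175/233  [B, D, F are collinear ∩ EF ⟂ BD]
   → F = (980/233, 2175/233)
3. C_x = 7  [C is the midpoint of AE]
4. C_y = 15/2  [C is the midpoint of AE]
   → C = (7, 15/2)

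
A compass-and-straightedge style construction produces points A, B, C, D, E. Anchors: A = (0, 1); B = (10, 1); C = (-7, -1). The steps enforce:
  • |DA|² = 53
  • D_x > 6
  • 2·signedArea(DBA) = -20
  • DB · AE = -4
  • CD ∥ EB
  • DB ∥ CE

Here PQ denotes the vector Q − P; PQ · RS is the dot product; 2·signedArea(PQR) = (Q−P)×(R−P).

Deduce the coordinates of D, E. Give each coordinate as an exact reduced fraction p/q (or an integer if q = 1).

D = (7, 3)
E = (-4, -3)

1. D_y = 3  [2·signedArea(DBA) = -20]
2. D_x = 7  [|DA|² = 53]
   → D = (7, 3)
3. E_x = -4  [CD ∥ EB ∩ DB ∥ CE]
4. E_y = -3  [CD ∥ EB ∩ DB ∥ CE]
   → E = (-4, -3)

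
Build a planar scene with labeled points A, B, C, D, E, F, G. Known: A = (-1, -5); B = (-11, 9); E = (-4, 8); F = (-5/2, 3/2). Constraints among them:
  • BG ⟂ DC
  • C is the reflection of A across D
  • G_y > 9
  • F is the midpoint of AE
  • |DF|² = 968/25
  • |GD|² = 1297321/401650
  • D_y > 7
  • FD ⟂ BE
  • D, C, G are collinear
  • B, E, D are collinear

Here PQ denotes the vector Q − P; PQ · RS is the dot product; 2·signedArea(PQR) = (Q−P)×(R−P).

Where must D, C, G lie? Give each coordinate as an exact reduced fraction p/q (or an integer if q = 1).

C = (-56/25, 508/25)
D = (-81/50, 383/50)
G = (-342991/200825, 1898813/200825)

1. D_x = -81/50  [B, E, D are collinear ∩ FD ⟂ BE]
2. D_y = 383/50  [B, E, D are collinear ∩ FD ⟂ BE]
   → D = (-81/50, 383/50)
3. C_x = -56/25  [C is the reflection of A across D]
4. C_y = 508/25  [C is the reflection of A across D]
   → C = (-56/25, 508/25)
5. G_x = -342991/200825  [D, C, G are collinear ∩ BG ⟂ DC]
6. G_y = 1898813/200825  [D, C, G are collinear ∩ BG ⟂ DC]
   → G = (-342991/200825, 1898813/200825)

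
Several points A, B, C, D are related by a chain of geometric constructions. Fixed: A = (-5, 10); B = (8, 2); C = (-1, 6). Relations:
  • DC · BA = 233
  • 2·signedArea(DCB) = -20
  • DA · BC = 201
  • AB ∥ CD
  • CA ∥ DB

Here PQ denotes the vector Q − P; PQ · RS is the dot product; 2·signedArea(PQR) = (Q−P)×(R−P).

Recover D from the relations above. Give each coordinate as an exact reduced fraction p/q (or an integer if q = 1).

D = (12, -2)

1. D_x = 12  [CA ∥ DB ∩ AB ∥ CD]
2. D_y = -2  [CA ∥ DB ∩ AB ∥ CD]
   → D = (12, -2)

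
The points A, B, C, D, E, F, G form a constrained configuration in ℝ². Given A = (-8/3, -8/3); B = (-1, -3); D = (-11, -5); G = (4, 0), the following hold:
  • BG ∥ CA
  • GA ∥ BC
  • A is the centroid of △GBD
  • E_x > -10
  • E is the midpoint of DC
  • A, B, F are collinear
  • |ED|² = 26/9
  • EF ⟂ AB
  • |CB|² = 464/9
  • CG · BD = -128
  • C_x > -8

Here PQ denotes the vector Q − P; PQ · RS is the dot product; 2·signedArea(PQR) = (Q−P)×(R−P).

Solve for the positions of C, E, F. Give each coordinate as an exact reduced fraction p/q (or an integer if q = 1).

C = (-23/3, -17/3)
E = (-28/3, -16/3)
F = (-334/39, -58/39)

1. C_x = -23/3  [BG ∥ CA ∩ GA ∥ BC]
2. C_y = -17/3  [BG ∥ CA ∩ GA ∥ BC]
   → C = (-23/3, -17/3)
3. E_x = -28/3  [E is the midpoint of DC]
4. E_y = -16/3  [E is the midpoint of DC]
   → E = (-28/3, -16/3)
5. F_x = -334/39  [A, B, F are collinear ∩ EF ⟂ AB]
6. F_y = -58/39  [A, B, F are collinear ∩ EF ⟂ AB]
   → F = (-334/39, -58/39)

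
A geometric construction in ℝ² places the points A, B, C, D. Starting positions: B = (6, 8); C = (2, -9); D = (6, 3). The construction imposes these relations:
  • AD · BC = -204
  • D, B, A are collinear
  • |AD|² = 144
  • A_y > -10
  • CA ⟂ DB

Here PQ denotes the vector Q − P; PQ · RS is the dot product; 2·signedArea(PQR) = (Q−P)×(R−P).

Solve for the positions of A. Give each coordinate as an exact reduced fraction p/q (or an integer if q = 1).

A = (6, -9)

1. A_x = 6  [D, B, A are collinear ∩ CA ⟂ DB]
2. A_y = -9  [D, B, A are collinear ∩ CA ⟂ DB]
   → A = (6, -9)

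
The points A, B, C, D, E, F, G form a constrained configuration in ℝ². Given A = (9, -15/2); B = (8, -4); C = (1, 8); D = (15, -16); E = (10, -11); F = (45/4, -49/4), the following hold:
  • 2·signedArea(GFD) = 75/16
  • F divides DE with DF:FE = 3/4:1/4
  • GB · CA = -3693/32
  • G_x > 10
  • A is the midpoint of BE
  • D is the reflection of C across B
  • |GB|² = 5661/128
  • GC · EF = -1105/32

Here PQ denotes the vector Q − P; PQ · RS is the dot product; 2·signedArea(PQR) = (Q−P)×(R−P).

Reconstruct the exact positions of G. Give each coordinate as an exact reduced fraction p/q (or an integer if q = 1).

1. G_x = 167/16  [GC · EF = -1105/32 ∩ GB · CA = -3693/32]
2. G_y = -163/16  [GC · EF = -1105/32 ∩ GB · CA = -3693/32]
   → G = (167/16, -163/16)

G = (167/16, -163/16)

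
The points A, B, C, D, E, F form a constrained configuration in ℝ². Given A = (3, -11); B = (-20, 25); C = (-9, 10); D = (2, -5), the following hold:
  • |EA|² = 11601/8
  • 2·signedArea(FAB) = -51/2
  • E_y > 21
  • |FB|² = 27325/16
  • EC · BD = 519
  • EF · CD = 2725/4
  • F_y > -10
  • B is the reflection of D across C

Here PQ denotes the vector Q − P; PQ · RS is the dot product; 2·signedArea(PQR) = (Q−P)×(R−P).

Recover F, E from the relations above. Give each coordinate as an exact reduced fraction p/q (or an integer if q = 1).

E = (-69/4, 85/4)
F = (11/4, -19/2)

1. E_x = -69/4  [line -22·x + 30·y + -1017 = 0 ∩ |EA|² = 11601/8]
2. E_y = 85/4  [line -22·x + 30·y + -1017 = 0 ∩ |EA|² = 11601/8]
   → E = (-69/4, 85/4)
3. F_x = 11/4  [2·signedArea(FAB) = -51/2 ∩ EF · CD = 2725/4]
4. F_y = -19/2  [2·signedArea(FAB) = -51/2 ∩ EF · CD = 2725/4]
   → F = (11/4, -19/2)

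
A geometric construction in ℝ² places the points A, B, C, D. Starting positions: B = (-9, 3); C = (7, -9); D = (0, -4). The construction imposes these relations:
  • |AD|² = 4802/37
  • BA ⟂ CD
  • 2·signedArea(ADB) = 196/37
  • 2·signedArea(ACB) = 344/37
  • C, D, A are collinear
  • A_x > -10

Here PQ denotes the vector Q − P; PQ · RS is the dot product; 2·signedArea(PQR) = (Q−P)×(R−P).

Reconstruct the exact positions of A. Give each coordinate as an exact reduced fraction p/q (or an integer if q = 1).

A = (-343/37, 97/37)

1. A_x = -343/37  [C, D, A are collinear ∩ BA ⟂ CD]
2. A_y = 97/37  [C, D, A are collinear ∩ BA ⟂ CD]
   → A = (-343/37, 97/37)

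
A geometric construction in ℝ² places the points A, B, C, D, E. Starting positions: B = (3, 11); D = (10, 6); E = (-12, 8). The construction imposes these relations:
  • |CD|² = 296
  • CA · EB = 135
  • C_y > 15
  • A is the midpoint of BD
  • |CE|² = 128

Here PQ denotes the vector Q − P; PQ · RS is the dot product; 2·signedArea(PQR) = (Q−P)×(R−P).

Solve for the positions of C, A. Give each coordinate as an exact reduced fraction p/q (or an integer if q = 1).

1. A_x = 13/2  [A is the midpoint of BD]
2. A_y = 17/2  [A is the midpoint of BD]
   → A = (13/2, 17/2)
3. C_x = -4  [line -15·x + -3·y + -12 = 0 ∩ |CE|² = 128]
4. C_y = 16  [line -15·x + -3·y + -12 = 0 ∩ |CE|² = 128]
   → C = (-4, 16)

A = (13/2, 17/2)
C = (-4, 16)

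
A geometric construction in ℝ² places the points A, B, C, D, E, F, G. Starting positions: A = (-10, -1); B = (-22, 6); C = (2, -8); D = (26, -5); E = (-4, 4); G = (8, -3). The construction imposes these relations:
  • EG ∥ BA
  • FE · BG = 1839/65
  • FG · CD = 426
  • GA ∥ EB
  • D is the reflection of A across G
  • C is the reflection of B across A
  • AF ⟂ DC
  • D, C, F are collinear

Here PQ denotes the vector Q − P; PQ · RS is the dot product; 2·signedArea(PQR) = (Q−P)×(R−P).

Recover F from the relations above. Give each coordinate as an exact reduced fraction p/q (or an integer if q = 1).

F = (-582/65, -609/65)

1. F_x = -582/65  [D, C, F are collinear ∩ AF ⟂ DC]
2. F_y = -609/65  [D, C, F are collinear ∩ AF ⟂ DC]
   → F = (-582/65, -609/65)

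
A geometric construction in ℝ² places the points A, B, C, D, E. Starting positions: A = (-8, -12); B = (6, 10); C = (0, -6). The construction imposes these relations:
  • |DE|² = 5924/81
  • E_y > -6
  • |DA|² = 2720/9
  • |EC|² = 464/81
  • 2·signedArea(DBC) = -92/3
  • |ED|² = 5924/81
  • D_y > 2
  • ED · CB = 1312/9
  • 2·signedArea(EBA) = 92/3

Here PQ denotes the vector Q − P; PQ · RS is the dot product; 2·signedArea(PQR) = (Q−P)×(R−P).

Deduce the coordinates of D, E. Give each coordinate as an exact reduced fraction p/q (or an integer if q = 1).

1. D_x = 4/3  [line 16·x + -6·y + -16/3 = 0 ∩ |DA|² = 2720/9]
2. D_y = 8/3  [line 16·x + -6·y + -16/3 = 0 ∩ |DA|² = 2720/9]
   → D = (4/3, 8/3)
3. E_x = -20/9  [2·signedArea(EBA) = 92/3 ∩ ED · CB = 1312/9]
4. E_y = -46/9  [2·signedArea(EBA) = 92/3 ∩ ED · CB = 1312/9]
   → E = (-20/9, -46/9)

D = (4/3, 8/3)
E = (-20/9, -46/9)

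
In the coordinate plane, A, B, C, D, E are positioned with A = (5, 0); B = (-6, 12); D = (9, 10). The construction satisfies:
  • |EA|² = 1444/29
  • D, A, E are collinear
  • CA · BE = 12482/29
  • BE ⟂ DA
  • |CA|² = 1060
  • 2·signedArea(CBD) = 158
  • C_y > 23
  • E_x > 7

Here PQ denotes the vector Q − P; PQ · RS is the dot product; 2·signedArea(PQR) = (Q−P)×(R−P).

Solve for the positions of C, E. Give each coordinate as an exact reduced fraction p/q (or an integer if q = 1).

C = (-17, 24)
E = (221/29, 190/29)

1. C_x = -17  [line 2·x + 15·y + -326 = 0 ∩ |CA|² = 1060]
2. C_y = 24  [line 2·x + 15·y + -326 = 0 ∩ |CA|² = 1060]
   → C = (-17, 24)
3. E_x = 221/29  [CA · BE = 12482/29 ∩ D, A, E are collinear]
4. E_y = 190/29  [CA · BE = 12482/29 ∩ D, A, E are collinear]
   → E = (221/29, 190/29)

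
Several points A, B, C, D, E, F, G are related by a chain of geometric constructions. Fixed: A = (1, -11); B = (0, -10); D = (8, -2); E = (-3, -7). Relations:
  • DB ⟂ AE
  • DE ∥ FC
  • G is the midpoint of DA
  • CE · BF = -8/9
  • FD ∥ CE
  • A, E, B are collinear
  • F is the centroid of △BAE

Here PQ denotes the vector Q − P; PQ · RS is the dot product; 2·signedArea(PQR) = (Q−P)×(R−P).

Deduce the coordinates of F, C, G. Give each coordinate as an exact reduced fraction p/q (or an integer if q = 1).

C = (-35/3, -43/3)
F = (-2/3, -28/3)
G = (9/2, -13/2)

1. F_x = -2/3  [F is the centroid of △BAE]
2. F_y = -28/3  [F is the centroid of △BAE]
   → F = (-2/3, -28/3)
3. C_x = -35/3  [FD ∥ CE ∩ DE ∥ FC]
4. C_y = -43/3  [FD ∥ CE ∩ DE ∥ FC]
   → C = (-35/3, -43/3)
5. G_x = 9/2  [G is the midpoint of DA]
6. G_y = -13/2  [G is the midpoint of DA]
   → G = (9/2, -13/2)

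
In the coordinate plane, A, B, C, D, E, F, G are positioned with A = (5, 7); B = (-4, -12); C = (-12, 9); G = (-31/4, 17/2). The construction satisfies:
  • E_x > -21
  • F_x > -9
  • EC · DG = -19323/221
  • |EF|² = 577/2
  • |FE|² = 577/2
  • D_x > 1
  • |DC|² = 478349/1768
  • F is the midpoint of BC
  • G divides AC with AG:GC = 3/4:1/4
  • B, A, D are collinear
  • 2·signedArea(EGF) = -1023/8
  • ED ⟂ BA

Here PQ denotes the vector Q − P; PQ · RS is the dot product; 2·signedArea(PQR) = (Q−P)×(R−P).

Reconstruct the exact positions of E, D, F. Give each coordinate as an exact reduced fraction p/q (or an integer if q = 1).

1. F_x = -8  [F is the midpoint of BC]
2. F_y = -3/2  [F is the midpoint of BC]
   → F = (-8, -3/2)
3. E_x = -41/2  [line 10·x + -1/4·y + 415/2 = 0 ∩ |EF|² = 577/2]
4. E_y = 10  [line 10·x + -1/4·y + 415/2 = 0 ∩ |EF|² = 577/2]
   → E = (-41/2, 10)
5. D_x = 1315/884  [EC · DG = -19323/221 ∩ B, A, D are collinear]
6. D_y = -367/884  [EC · DG = -19323/221 ∩ B, A, D are collinear]
   → D = (1315/884, -367/884)

D = (1315/884, -367/884)
E = (-41/2, 10)
F = (-8, -3/2)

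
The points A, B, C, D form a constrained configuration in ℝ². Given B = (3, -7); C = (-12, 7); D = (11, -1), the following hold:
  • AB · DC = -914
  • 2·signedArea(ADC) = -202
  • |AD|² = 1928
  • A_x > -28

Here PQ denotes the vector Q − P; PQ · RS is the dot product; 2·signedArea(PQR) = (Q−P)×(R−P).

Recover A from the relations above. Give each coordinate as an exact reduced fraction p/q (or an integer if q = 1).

A = (-27, 21)

1. A_x = -27  [AB · DC = -914 ∩ 2·signedArea(ADC) = -202]
2. A_y = 21  [AB · DC = -914 ∩ 2·signedArea(ADC) = -202]
   → A = (-27, 21)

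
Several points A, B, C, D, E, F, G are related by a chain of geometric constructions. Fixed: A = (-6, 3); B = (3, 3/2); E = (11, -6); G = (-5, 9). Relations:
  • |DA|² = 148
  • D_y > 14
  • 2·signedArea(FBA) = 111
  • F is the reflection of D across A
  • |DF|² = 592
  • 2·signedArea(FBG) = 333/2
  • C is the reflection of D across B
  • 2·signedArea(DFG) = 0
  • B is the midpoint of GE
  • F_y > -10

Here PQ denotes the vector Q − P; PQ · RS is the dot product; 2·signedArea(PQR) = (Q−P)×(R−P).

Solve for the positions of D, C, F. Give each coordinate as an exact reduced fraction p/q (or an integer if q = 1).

C = (10, -12)
D = (-4, 15)
F = (-8, -9)

1. F_x = -8  [2·signedArea(FBA) = 111 ∩ 2·signedArea(FBG) = 333/2]
2. F_y = -9  [2·signedArea(FBA) = 111 ∩ 2·signedArea(FBG) = 333/2]
   → F = (-8, -9)
3. D_x = -4  [2·signedArea(DFG) = 0 ∩ F is the reflection of D across A]
4. D_y = 15  [2·signedArea(DFG) = 0 ∩ F is the reflection of D across A]
   → D = (-4, 15)
5. C_x = 10  [C is the reflection of D across B]
6. C_y = -12  [C is the reflection of D across B]
   → C = (10, -12)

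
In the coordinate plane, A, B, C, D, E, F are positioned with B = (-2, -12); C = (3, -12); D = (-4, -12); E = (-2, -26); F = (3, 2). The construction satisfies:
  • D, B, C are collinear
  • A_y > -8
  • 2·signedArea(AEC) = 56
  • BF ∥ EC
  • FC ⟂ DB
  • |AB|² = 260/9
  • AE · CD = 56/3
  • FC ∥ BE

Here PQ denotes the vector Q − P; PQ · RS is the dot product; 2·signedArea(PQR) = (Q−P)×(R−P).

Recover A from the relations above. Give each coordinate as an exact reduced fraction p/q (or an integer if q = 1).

A = (2/3, -22/3)

1. A_x = 2/3  [AE · CD = 56/3 ∩ 2·signedArea(AEC) = 56]
2. A_y = -22/3  [AE · CD = 56/3 ∩ 2·signedArea(AEC) = 56]
   → A = (2/3, -22/3)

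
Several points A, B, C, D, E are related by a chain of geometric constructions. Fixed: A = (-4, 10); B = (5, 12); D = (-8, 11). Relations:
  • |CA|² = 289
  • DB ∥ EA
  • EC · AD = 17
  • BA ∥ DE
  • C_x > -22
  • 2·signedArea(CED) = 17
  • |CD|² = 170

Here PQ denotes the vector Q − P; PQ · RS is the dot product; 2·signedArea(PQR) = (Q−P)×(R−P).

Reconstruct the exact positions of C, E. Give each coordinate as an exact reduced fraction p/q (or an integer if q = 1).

C = (-21, 10)
E = (-17, 9)

1. E_x = -17  [DB ∥ EA ∩ BA ∥ DE]
2. E_y = 9  [DB ∥ EA ∩ BA ∥ DE]
   → E = (-17, 9)
3. C_x = -21  [2·signedArea(CED) = 17 ∩ EC · AD = 17]
4. C_y = 10  [2·signedArea(CED) = 17 ∩ EC · AD = 17]
   → C = (-21, 10)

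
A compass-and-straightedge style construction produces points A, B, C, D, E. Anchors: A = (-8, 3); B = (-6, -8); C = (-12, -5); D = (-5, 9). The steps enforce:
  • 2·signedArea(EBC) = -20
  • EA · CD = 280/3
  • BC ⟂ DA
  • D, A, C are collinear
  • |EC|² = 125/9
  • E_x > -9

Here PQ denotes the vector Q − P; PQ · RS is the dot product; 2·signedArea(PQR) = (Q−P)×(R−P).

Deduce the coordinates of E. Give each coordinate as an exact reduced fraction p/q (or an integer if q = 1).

E = (-26/3, -10/3)

1. E_x = -26/3  [line -3·x + -6·y + -46 = 0 ∩ |EC|² = 125/9]
2. E_y = -10/3  [line -3·x + -6·y + -46 = 0 ∩ |EC|² = 125/9]
   → E = (-26/3, -10/3)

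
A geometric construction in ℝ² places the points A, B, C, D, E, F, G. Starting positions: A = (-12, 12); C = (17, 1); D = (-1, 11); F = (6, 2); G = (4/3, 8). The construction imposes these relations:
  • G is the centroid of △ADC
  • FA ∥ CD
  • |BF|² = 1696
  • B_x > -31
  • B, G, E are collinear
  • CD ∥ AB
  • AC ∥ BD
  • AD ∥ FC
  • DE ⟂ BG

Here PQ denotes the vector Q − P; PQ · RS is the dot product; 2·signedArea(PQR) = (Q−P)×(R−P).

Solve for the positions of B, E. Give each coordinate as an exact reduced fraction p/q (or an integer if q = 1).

B = (-30, 22)
E = (-2291/1325, 12413/1325)

1. B_x = -30  [AC ∥ BD ∩ CD ∥ AB]
2. B_y = 22  [AC ∥ BD ∩ CD ∥ AB]
   → B = (-30, 22)
3. E_x = -2291/1325  [B, G, E are collinear ∩ DE ⟂ BG]
4. E_y = 12413/1325  [B, G, E are collinear ∩ DE ⟂ BG]
   → E = (-2291/1325, 12413/1325)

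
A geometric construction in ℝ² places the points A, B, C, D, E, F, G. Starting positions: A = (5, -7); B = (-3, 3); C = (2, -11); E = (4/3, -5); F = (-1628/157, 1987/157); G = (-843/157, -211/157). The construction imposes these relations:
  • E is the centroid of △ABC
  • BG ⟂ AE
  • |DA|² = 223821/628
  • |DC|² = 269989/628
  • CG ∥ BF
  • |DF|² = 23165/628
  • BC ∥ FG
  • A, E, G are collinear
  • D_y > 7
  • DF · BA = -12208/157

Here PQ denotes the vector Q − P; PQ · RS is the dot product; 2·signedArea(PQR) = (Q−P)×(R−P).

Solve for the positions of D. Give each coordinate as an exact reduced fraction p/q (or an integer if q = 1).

1. D_x = -2099/314  [line -8·x + 10·y + -20686/157 = 0 ∩ |DC|² = 269989/628]
2. D_y = 1229/157  [line -8·x + 10·y + -20686/157 = 0 ∩ |DC|² = 269989/628]
   → D = (-2099/314, 1229/157)

D = (-2099/314, 1229/157)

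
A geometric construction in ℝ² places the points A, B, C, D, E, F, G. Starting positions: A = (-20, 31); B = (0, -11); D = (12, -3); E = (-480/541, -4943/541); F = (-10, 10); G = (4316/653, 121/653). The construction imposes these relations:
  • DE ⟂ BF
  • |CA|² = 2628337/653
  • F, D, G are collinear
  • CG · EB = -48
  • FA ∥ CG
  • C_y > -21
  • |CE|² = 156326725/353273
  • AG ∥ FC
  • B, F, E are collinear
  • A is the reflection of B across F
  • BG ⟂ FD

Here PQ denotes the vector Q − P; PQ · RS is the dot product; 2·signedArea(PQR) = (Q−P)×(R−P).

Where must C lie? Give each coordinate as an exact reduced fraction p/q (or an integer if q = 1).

1. C_x = 10846/653  [FA ∥ CG ∩ AG ∥ FC]
2. C_y = -13592/653  [FA ∥ CG ∩ AG ∥ FC]
   → C = (10846/653, -13592/653)

C = (10846/653, -13592/653)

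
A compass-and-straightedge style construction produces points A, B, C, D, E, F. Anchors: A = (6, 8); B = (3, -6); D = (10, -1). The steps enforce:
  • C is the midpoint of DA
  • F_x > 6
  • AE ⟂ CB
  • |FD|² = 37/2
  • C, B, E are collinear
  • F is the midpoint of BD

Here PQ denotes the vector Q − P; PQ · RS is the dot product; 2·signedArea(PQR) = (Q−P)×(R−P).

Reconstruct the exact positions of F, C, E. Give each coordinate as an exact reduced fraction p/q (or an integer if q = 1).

1. F_x = 13/2  [F is the midpoint of BD]
2. F_y = -7/2  [F is the midpoint of BD]
   → F = (13/2, -7/2)
3. C_x = 8  [C is the midpoint of DA]
4. C_y = 7/2  [C is the midpoint of DA]
   → C = (8, 7/2)
5. E_x = 4343/461  [C, B, E are collinear ∩ AE ⟂ CB]
6. E_y = 2858/461  [C, B, E are collinear ∩ AE ⟂ CB]
   → E = (4343/461, 2858/461)

C = (8, 7/2)
E = (4343/461, 2858/461)
F = (13/2, -7/2)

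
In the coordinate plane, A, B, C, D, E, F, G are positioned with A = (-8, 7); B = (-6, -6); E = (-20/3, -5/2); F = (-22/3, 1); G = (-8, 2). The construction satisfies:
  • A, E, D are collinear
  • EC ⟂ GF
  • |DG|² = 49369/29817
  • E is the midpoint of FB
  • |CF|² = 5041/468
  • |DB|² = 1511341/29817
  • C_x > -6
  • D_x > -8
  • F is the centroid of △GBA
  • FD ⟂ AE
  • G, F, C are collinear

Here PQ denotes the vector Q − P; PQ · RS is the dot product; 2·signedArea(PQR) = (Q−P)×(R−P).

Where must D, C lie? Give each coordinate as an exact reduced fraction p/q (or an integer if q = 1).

C = (-215/39, -45/26)
D = (-71176/9939, 3393/3313)

1. D_x = -71176/9939  [A, E, D are collinear ∩ FD ⟂ AE]
2. D_y = 3393/3313  [A, E, D are collinear ∩ FD ⟂ AE]
   → D = (-71176/9939, 3393/3313)
3. C_x = -215/39  [G, F, C are collinear ∩ EC ⟂ GF]
4. C_y = -45/26  [G, F, C are collinear ∩ EC ⟂ GF]
   → C = (-215/39, -45/26)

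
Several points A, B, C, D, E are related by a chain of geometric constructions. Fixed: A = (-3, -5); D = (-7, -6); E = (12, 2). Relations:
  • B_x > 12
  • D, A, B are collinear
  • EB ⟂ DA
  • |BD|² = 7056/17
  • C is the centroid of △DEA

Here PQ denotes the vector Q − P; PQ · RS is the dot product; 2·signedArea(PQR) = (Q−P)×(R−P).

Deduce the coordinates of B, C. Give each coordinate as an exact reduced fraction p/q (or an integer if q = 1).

1. B_x = 217/17  [D, A, B are collinear ∩ EB ⟂ DA]
2. B_y = -18/17  [D, A, B are collinear ∩ EB ⟂ DA]
   → B = (217/17, -18/17)
3. C_x = 2/3  [C is the centroid of △DEA]
4. C_y = -3  [C is the centroid of △DEA]
   → C = (2/3, -3)

B = (217/17, -18/17)
C = (2/3, -3)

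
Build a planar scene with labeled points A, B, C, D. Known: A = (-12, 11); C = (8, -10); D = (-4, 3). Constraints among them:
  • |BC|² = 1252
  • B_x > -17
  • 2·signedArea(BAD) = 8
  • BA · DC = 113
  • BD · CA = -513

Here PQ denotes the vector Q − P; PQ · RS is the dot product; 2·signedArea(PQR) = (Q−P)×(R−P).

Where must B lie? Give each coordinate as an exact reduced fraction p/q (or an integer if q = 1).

B = (-16, 16)

1. B_x = -16  [BD · CA = -513 ∩ 2·signedArea(BAD) = 8]
2. B_y = 16  [BD · CA = -513 ∩ 2·signedArea(BAD) = 8]
   → B = (-16, 16)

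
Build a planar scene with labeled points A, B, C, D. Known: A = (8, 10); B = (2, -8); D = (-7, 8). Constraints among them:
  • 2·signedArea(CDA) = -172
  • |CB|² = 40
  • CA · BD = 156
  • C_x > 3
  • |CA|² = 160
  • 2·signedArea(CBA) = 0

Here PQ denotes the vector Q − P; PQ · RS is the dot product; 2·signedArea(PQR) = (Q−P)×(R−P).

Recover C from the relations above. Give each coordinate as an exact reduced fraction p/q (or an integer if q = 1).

1. C_x = 4  [2·signedArea(CBA) = 0 ∩ CA · BD = 156]
2. C_y = -2  [2·signedArea(CBA) = 0 ∩ CA · BD = 156]
   → C = (4, -2)

C = (4, -2)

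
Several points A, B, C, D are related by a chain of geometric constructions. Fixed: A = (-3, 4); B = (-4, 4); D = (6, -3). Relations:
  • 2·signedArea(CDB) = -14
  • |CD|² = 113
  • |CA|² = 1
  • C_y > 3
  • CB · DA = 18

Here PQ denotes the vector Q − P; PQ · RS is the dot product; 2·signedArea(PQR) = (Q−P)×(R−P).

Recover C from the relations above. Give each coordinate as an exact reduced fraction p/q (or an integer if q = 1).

C = (-2, 4)

1. C_x = -2  [CB · DA = 18 ∩ 2·signedArea(CDB) = -14]
2. C_y = 4  [CB · DA = 18 ∩ 2·signedArea(CDB) = -14]
   → C = (-2, 4)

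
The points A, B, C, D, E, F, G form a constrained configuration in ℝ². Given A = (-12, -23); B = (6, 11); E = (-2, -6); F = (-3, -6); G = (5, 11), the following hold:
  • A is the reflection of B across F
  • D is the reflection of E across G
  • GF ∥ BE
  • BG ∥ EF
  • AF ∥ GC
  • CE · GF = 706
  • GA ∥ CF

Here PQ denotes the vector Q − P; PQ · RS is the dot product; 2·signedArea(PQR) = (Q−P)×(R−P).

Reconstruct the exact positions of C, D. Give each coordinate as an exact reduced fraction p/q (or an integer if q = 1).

1. C_x = 14  [GA ∥ CF ∩ AF ∥ GC]
2. C_y = 28  [GA ∥ CF ∩ AF ∥ GC]
   → C = (14, 28)
3. D_x = 12  [D is the reflection of E across G]
4. D_y = 28  [D is the reflection of E across G]
   → D = (12, 28)

C = (14, 28)
D = (12, 28)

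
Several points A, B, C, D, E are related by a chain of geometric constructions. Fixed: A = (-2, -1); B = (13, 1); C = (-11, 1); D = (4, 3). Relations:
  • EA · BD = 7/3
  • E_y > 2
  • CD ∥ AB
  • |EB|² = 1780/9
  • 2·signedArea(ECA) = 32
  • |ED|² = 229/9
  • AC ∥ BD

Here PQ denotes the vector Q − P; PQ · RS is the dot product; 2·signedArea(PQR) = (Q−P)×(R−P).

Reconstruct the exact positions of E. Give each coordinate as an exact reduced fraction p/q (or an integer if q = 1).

E = (-1, 7/3)

1. E_x = -1  [2·signedArea(ECA) = 32 ∩ EA · BD = 7/3]
2. E_y = 7/3  [2·signedArea(ECA) = 32 ∩ EA · BD = 7/3]
   → E = (-1, 7/3)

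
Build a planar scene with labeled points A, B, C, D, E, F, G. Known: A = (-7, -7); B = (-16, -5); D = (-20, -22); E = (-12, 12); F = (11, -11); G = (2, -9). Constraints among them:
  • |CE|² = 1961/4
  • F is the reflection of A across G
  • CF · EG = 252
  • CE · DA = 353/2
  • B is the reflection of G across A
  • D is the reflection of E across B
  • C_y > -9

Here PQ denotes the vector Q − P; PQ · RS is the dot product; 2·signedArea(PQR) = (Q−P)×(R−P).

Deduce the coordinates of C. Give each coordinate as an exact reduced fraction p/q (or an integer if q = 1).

C = (-5/2, -8)

1. C_x = -5/2  [CF · EG = 252 ∩ CE · DA = 353/2]
2. C_y = -8  [CF · EG = 252 ∩ CE · DA = 353/2]
   → C = (-5/2, -8)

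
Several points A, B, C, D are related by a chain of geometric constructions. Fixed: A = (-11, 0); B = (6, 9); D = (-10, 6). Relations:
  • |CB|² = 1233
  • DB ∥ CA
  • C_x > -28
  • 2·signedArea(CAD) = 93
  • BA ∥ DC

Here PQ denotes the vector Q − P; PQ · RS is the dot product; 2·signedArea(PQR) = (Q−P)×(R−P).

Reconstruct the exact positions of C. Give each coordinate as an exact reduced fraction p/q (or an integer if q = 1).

1. C_x = -27  [DB ∥ CA ∩ BA ∥ DC]
2. C_y = -3  [DB ∥ CA ∩ BA ∥ DC]
   → C = (-27, -3)

C = (-27, -3)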